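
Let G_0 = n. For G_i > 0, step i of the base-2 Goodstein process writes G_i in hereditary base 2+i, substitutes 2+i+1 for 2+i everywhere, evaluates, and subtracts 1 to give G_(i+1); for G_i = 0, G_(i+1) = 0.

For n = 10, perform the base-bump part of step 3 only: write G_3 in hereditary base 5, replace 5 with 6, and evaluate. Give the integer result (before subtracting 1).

279936

i=0: 10 = 2^(2 + 1) + 2 (b=2); 2→3: 3^(3 + 1) + 3 = 84; 84−1 = 83
i=1: 83 = 3^(3 + 1) + 2 (b=3); 3→4: 4^(4 + 1) + 2 = 1026; 1026−1 = 1025
i=2: 1025 = 4^(4 + 1) + 1 (b=4); 4→5: 5^(5 + 1) + 1 = 15626; 15626−1 = 15625
i=3: 15625 = 5^(5 + 1) (b=5); 5→6: 6^(6 + 1) = 279936; 279936−1 = 279935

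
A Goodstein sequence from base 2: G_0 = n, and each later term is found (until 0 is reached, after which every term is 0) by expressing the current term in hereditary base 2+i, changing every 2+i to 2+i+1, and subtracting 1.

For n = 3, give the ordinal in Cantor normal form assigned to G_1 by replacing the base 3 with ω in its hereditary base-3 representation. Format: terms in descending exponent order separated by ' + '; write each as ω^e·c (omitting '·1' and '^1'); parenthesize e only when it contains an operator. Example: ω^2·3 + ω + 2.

ω

G_0 = 3. HB_2(3) = 2 + 1. Bump = 4. G_1 = 3.
G_1 = 3. HB_3(3) = 3. Bump = 4. G_2 = 3.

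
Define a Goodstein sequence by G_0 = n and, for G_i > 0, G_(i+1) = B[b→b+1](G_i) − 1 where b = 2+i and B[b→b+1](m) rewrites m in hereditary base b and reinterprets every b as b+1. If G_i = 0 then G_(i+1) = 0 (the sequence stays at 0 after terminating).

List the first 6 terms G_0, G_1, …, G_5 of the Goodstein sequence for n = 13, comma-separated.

13, 108, 1279, 16092, 280711, 5765998

step 0: 13 = 2^(2 + 1) + 2^2 + 1; sub 3 for 2: 3^(3 + 1) + 3^3 + 1; = 109; G_1 = 109−1 = 108
step 1: 108 = 3^(3 + 1) + 3^3; sub 4 for 3: 4^(4 + 1) + 4^4; = 1280; G_2 = 1280−1 = 1279
step 2: 1279 = 4^(4 + 1) + 3·4^3 + 3·4^2 + 3·4 + 3; sub 5 for 4: 5^(5 + 1) + 3·5^3 + 3·5^2 + 3·5 + 3; = 16093; G_3 = 16093−1 = 16092
step 3: 16092 = 5^(5 + 1) + 3·5^3 + 3·5^2 + 3·5 + 2; sub 6 for 5: 6^(6 + 1) + 3·6^3 + 3·6^2 + 3·6 + 2; = 280712; G_4 = 280712−1 = 280711
step 4: 280711 = 6^(6 + 1) + 3·6^3 + 3·6^2 + 3·6 + 1; sub 7 for 6: 7^(7 + 1) + 3·7^3 + 3·7^2 + 3·7 + 1; = 5765999; G_5 = 5765999−1 = 5765998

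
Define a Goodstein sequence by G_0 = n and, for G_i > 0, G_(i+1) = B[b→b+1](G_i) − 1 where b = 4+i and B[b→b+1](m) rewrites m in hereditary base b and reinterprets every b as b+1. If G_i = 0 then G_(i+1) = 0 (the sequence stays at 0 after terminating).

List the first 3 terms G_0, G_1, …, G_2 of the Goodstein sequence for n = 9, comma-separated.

(0) 9|_4 = 2·4 + 1 ↦ 2·5 + 1|_5 = 11 ⇒ 10
(1) 10|_5 = 2·5 ↦ 2·6|_6 = 12 ⇒ 11

9, 10, 11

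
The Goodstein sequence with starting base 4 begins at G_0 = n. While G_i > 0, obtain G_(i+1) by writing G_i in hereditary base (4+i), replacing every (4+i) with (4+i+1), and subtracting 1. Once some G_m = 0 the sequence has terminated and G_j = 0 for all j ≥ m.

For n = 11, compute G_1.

G_0=11  [base 4] 2·4 + 3  →[4↦5]→  2·5 + 3 = 13  −1 ⇒ G_1=12
G_1=12  [base 5] 2·5 + 2  →[5↦6]→  2·6 + 2 = 14  −1 ⇒ G_2=13

12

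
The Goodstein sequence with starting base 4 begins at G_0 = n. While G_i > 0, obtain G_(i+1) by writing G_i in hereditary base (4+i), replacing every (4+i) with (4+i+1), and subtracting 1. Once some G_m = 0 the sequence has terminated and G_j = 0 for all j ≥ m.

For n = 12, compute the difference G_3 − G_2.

step 0: 12 = 3·4; sub 5 for 4: 3·5; = 15; G_1 = 15−1 = 14
step 1: 14 = 2·5 + 4; sub 6 for 5: 2·6 + 4; = 16; G_2 = 16−1 = 15
step 2: 15 = 2·6 + 3; sub 7 for 6: 2·7 + 3; = 17; G_3 = 17−1 = 16

1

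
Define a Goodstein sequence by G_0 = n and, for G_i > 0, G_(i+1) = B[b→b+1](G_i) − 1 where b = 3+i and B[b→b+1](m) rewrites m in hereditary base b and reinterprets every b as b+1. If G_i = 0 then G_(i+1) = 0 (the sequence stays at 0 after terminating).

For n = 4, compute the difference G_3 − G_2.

G_0=4  [base 3] 3 + 1  →[3↦4]→  4 + 1 = 5  −1 ⇒ G_1=4
G_1=4  [base 4] 4  →[4↦5]→  5 = 5  −1 ⇒ G_2=4
G_2=4  [base 5] 4  →[5↦6]→  4 = 4  −1 ⇒ G_3=3

-1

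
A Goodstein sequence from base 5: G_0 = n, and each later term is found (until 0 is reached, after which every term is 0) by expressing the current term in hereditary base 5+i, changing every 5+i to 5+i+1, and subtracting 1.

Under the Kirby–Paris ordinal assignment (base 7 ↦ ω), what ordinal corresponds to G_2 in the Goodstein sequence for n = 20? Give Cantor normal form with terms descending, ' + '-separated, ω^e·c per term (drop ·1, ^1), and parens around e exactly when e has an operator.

[0] 20 ≡ 4·5 (base 5). Lift 6: 24. −1: 23.
[1] 23 ≡ 3·6 + 5 (base 6). Lift 7: 26. −1: 25.

ω·3 + 4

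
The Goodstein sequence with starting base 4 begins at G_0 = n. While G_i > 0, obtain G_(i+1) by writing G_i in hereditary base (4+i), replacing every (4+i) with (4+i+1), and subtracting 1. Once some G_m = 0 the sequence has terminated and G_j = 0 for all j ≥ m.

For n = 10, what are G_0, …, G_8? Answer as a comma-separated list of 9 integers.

10, 11, 12, 13, 13, 13, 13, 13, 13

[0] 10 ≡ 2·4 + 2 (base 4). Lift 5: 12. −1: 11.
[1] 11 ≡ 2·5 + 1 (base 5). Lift 6: 13. −1: 12.
[2] 12 ≡ 2·6 (base 6). Lift 7: 14. −1: 13.
[3] 13 ≡ 7 + 6 (base 7). Lift 8: 14. −1: 13.
[4] 13 ≡ 8 + 5 (base 8). Lift 9: 14. −1: 13.
[5] 13 ≡ 9 + 4 (base 9). Lift 10: 14. −1: 13.
[6] 13 ≡ 10 + 3 (base 10). Lift 11: 14. −1: 13.
[7] 13 ≡ 11 + 2 (base 11). Lift 12: 14. −1: 13.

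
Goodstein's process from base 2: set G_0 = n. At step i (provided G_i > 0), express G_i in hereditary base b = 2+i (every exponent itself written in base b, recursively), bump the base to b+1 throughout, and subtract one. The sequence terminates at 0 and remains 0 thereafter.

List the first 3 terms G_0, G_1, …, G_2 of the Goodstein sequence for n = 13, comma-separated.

13 —HB2→ 2^(2 + 1) + 2^2 + 1 —bump→ 3^(3 + 1) + 3^3 + 1 = 109 —(−1)→ 108
108 —HB3→ 3^(3 + 1) + 3^3 —bump→ 4^(4 + 1) + 4^4 = 1280 —(−1)→ 1279

13, 108, 1279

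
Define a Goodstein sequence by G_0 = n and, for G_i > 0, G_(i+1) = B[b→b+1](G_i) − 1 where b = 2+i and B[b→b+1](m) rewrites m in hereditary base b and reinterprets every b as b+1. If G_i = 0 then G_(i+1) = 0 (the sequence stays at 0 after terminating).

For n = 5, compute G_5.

1197

step 0: 5 = 2^2 + 1; sub 3 for 2: 3^3 + 1; = 28; G_1 = 28−1 = 27
step 1: 27 = 3^3; sub 4 for 3: 4^4; = 256; G_2 = 256−1 = 255
step 2: 255 = 3·4^3 + 3·4^2 + 3·4 + 3; sub 5 for 4: 3·5^3 + 3·5^2 + 3·5 + 3; = 468; G_3 = 468−1 = 467
step 3: 467 = 3·5^3 + 3·5^2 + 3·5 + 2; sub 6 for 5: 3·6^3 + 3·6^2 + 3·6 + 2; = 776; G_4 = 776−1 = 775
step 4: 775 = 3·6^3 + 3·6^2 + 3·6 + 1; sub 7 for 6: 3·7^3 + 3·7^2 + 3·7 + 1; = 1198; G_5 = 1198−1 = 1197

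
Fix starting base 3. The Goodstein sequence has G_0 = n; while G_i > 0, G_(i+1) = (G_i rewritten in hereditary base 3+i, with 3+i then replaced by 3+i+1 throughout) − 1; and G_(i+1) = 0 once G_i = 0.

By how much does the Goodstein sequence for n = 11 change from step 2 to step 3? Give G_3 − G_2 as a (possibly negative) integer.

10

G_0=11  [base 3] 3^2 + 2  →[3↦4]→  4^2 + 2 = 18  −1 ⇒ G_1=17
G_1=17  [base 4] 4^2 + 1  →[4↦5]→  5^2 + 1 = 26  −1 ⇒ G_2=25
G_2=25  [base 5] 5^2  →[5↦6]→  6^2 = 36  −1 ⇒ G_3=35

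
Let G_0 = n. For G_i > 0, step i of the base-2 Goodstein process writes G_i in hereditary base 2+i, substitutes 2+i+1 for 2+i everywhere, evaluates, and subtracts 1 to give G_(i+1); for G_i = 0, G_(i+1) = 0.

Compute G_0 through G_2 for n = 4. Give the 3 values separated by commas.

4, 26, 41

4 —HB2→ 2^2 —bump→ 3^3 = 27 —(−1)→ 26
26 —HB3→ 2·3^2 + 2·3 + 2 —bump→ 2·4^2 + 2·4 + 2 = 42 —(−1)→ 41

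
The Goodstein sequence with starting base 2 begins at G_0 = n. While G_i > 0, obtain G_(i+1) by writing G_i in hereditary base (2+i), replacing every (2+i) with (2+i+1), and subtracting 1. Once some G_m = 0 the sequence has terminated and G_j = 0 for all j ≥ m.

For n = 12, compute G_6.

134217867

step 0: 12 = 2^(2 + 1) + 2^2; sub 3 for 2: 3^(3 + 1) + 3^3; = 108; G_1 = 108−1 = 107
step 1: 107 = 3^(3 + 1) + 2·3^2 + 2·3 + 2; sub 4 for 3: 4^(4 + 1) + 2·4^2 + 2·4 + 2; = 1066; G_2 = 1066−1 = 1065
step 2: 1065 = 4^(4 + 1) + 2·4^2 + 2·4 + 1; sub 5 for 4: 5^(5 + 1) + 2·5^2 + 2·5 + 1; = 15686; G_3 = 15686−1 = 15685
step 3: 15685 = 5^(5 + 1) + 2·5^2 + 2·5; sub 6 for 5: 6^(6 + 1) + 2·6^2 + 2·6; = 280020; G_4 = 280020−1 = 280019
step 4: 280019 = 6^(6 + 1) + 2·6^2 + 6 + 5; sub 7 for 6: 7^(7 + 1) + 2·7^2 + 7 + 5; = 5764911; G_5 = 5764911−1 = 5764910
step 5: 5764910 = 7^(7 + 1) + 2·7^2 + 7 + 4; sub 8 for 7: 8^(8 + 1) + 2·8^2 + 8 + 4; = 134217868; G_6 = 134217868−1 = 134217867
step 6: 134217867 = 8^(8 + 1) + 2·8^2 + 8 + 3; sub 9 for 8: 9^(9 + 1) + 2·9^2 + 9 + 3; = 3486784575; G_7 = 3486784575−1 = 3486784574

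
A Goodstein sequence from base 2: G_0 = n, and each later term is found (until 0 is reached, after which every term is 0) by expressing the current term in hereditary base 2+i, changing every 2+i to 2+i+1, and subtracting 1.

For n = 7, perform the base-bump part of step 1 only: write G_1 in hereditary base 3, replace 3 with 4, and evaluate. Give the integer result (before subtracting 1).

260

step 0: 7 = 2^2 + 2 + 1; sub 3 for 2: 3^3 + 3 + 1; = 31; G_1 = 31−1 = 30
step 1: 30 = 3^3 + 3; sub 4 for 3: 4^4 + 4; = 260; G_2 = 260−1 = 259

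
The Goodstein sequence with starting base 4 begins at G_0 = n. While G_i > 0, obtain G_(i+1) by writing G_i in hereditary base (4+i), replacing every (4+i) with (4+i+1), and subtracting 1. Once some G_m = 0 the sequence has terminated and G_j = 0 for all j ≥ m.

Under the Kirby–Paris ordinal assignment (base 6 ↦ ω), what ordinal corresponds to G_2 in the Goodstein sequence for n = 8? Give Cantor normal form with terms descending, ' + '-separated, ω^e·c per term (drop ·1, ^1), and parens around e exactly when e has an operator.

G_0 = 8. HB_4(8) = 2·4. Bump = 10. G_1 = 9.
G_1 = 9. HB_5(9) = 5 + 4. Bump = 10. G_2 = 9.

ω + 3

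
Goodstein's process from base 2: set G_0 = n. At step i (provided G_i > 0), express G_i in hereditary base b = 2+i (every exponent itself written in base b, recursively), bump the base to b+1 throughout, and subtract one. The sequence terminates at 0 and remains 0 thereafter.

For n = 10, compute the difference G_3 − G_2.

G_0 = 10. HB_2(10) = 2^(2 + 1) + 2. Bump = 84. G_1 = 83.
G_1 = 83. HB_3(83) = 3^(3 + 1) + 2. Bump = 1026. G_2 = 1025.
G_2 = 1025. HB_4(1025) = 4^(4 + 1) + 1. Bump = 15626. G_3 = 15625.

14600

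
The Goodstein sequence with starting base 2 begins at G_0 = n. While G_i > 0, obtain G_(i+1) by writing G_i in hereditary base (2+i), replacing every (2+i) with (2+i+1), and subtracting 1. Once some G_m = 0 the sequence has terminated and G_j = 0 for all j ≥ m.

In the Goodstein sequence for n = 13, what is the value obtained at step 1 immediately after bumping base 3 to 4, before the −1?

base 2: 13 = 2^(2 + 1) + 2^2 + 1; at 3: 3^(3 + 1) + 3^3 + 1 = 109; next = 108
base 3: 108 = 3^(3 + 1) + 3^3; at 4: 4^(4 + 1) + 4^4 = 1280; next = 1279

1280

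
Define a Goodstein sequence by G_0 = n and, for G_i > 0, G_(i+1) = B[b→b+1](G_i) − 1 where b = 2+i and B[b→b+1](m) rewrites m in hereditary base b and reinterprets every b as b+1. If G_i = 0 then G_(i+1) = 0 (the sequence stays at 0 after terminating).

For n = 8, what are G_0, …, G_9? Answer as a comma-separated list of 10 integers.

G_0 = 8. HB_2(8) = 2^(2 + 1). Bump = 81. G_1 = 80.
G_1 = 80. HB_3(80) = 2·3^3 + 2·3^2 + 2·3 + 2. Bump = 554. G_2 = 553.
G_2 = 553. HB_4(553) = 2·4^4 + 2·4^2 + 2·4 + 1. Bump = 6311. G_3 = 6310.
G_3 = 6310. HB_5(6310) = 2·5^5 + 2·5^2 + 2·5. Bump = 93396. G_4 = 93395.
G_4 = 93395. HB_6(93395) = 2·6^6 + 2·6^2 + 6 + 5. Bump = 1647196. G_5 = 1647195.
G_5 = 1647195. HB_7(1647195) = 2·7^7 + 2·7^2 + 7 + 4. Bump = 33554572. G_6 = 33554571.
G_6 = 33554571. HB_8(33554571) = 2·8^8 + 2·8^2 + 8 + 3. Bump = 774841152. G_7 = 774841151.
G_7 = 774841151. HB_9(774841151) = 2·9^9 + 2·9^2 + 9 + 2. Bump = 20000000212. G_8 = 20000000211.
G_8 = 20000000211. HB_10(20000000211) = 2·10^10 + 2·10^2 + 10 + 1. Bump = 570623341476. G_9 = 570623341475.

8, 80, 553, 6310, 93395, 1647195, 33554571, 774841151, 20000000211, 570623341475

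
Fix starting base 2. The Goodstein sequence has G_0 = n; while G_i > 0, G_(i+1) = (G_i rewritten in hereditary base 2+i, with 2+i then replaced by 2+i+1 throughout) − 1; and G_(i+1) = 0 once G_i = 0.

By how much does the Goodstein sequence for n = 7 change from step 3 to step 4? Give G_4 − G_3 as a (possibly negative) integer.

43530

base 2: 7 = 2^2 + 2 + 1; at 3: 3^3 + 3 + 1 = 31; next = 30
base 3: 30 = 3^3 + 3; at 4: 4^4 + 4 = 260; next = 259
base 4: 259 = 4^4 + 3; at 5: 5^5 + 3 = 3128; next = 3127
base 5: 3127 = 5^5 + 2; at 6: 6^6 + 2 = 46658; next = 46657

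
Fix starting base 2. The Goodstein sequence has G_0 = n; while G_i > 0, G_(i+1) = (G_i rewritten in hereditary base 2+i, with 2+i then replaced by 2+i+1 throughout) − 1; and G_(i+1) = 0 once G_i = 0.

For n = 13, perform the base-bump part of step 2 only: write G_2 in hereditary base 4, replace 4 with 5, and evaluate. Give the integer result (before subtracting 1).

i=0: 13 = 2^(2 + 1) + 2^2 + 1 (b=2); 2→3: 3^(3 + 1) + 3^3 + 1 = 109; 109−1 = 108
i=1: 108 = 3^(3 + 1) + 3^3 (b=3); 3→4: 4^(4 + 1) + 4^4 = 1280; 1280−1 = 1279
i=2: 1279 = 4^(4 + 1) + 3·4^3 + 3·4^2 + 3·4 + 3 (b=4); 4→5: 5^(5 + 1) + 3·5^3 + 3·5^2 + 3·5 + 3 = 16093; 16093−1 = 16092

16093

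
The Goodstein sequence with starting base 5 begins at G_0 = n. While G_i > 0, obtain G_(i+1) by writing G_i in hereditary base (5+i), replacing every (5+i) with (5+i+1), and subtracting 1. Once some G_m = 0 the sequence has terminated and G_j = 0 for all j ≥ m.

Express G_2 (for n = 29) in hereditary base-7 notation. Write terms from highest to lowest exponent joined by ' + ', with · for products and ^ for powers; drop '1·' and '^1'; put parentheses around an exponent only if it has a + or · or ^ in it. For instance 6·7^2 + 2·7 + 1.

7^2 + 2

step 0: 29 = 5^2 + 4; sub 6 for 5: 6^2 + 4; = 40; G_1 = 40−1 = 39
step 1: 39 = 6^2 + 3; sub 7 for 6: 7^2 + 3; = 52; G_2 = 52−1 = 51
step 2: 51 = 7^2 + 2; sub 8 for 7: 8^2 + 2; = 66; G_3 = 66−1 = 65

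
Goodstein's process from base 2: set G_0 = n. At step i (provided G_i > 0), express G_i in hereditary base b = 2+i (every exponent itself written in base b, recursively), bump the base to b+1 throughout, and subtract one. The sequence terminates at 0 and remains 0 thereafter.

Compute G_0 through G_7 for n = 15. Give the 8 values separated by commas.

15, 111, 1283, 18752, 326593, 6588344, 150994943, 3524450280

G_0=15  [base 2] 2^(2 + 1) + 2^2 + 2 + 1  →[2↦3]→  3^(3 + 1) + 3^3 + 3 + 1 = 112  −1 ⇒ G_1=111
G_1=111  [base 3] 3^(3 + 1) + 3^3 + 3  →[3↦4]→  4^(4 + 1) + 4^4 + 4 = 1284  −1 ⇒ G_2=1283
G_2=1283  [base 4] 4^(4 + 1) + 4^4 + 3  →[4↦5]→  5^(5 + 1) + 5^5 + 3 = 18753  −1 ⇒ G_3=18752
G_3=18752  [base 5] 5^(5 + 1) + 5^5 + 2  →[5↦6]→  6^(6 + 1) + 6^6 + 2 = 326594  −1 ⇒ G_4=326593
G_4=326593  [base 6] 6^(6 + 1) + 6^6 + 1  →[6↦7]→  7^(7 + 1) + 7^7 + 1 = 6588345  −1 ⇒ G_5=6588344
G_5=6588344  [base 7] 7^(7 + 1) + 7^7  →[7↦8]→  8^(8 + 1) + 8^8 = 150994944  −1 ⇒ G_6=150994943
G_6=150994943  [base 8] 8^(8 + 1) + 7·8^7 + 7·8^6 + 7·8^5 + 7·8^4 + 7·8^3 + 7·8^2 + 7·8 + 7  →[8↦9]→  9^(9 + 1) + 7·9^7 + 7·9^6 + 7·9^5 + 7·9^4 + 7·9^3 + 7·9^2 + 7·9 + 7 = 3524450281  −1 ⇒ G_7=3524450280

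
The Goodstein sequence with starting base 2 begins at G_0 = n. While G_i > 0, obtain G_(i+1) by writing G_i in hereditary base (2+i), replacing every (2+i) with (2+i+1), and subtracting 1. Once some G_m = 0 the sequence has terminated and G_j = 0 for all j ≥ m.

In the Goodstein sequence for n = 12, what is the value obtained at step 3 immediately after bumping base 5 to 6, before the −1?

280020

G_0 = 12. HB_2(12) = 2^(2 + 1) + 2^2. Bump = 108. G_1 = 107.
G_1 = 107. HB_3(107) = 3^(3 + 1) + 2·3^2 + 2·3 + 2. Bump = 1066. G_2 = 1065.
G_2 = 1065. HB_4(1065) = 4^(4 + 1) + 2·4^2 + 2·4 + 1. Bump = 15686. G_3 = 15685.
G_3 = 15685. HB_5(15685) = 5^(5 + 1) + 2·5^2 + 2·5. Bump = 280020. G_4 = 280019.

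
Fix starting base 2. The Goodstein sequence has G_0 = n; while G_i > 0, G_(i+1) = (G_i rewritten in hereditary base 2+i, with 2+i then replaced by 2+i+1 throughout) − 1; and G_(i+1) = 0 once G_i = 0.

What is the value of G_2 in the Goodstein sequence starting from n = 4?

[0] 4 ≡ 2^2 (base 2). Lift 3: 27. −1: 26.
[1] 26 ≡ 2·3^2 + 2·3 + 2 (base 3). Lift 4: 42. −1: 41.
[2] 41 ≡ 2·4^2 + 2·4 + 1 (base 4). Lift 5: 61. −1: 60.

41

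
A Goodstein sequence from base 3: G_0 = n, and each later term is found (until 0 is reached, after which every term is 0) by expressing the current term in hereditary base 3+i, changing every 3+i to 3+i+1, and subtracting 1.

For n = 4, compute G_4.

2

G_0=4  [base 3] 3 + 1  →[3↦4]→  4 + 1 = 5  −1 ⇒ G_1=4
G_1=4  [base 4] 4  →[4↦5]→  5 = 5  −1 ⇒ G_2=4
G_2=4  [base 5] 4  →[5↦6]→  4 = 4  −1 ⇒ G_3=3
G_3=3  [base 6] 3  →[6↦7]→  3 = 3  −1 ⇒ G_4=2
G_4=2  [base 7] 2  →[7↦8]→  2 = 2  −1 ⇒ G_5=1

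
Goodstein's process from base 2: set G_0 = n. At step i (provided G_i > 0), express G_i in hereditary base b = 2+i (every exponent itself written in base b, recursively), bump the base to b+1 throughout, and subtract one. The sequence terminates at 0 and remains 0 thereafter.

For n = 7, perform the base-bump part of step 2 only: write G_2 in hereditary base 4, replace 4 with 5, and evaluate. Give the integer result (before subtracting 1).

i=0: 7 = 2^2 + 2 + 1 (b=2); 2→3: 3^3 + 3 + 1 = 31; 31−1 = 30
i=1: 30 = 3^3 + 3 (b=3); 3→4: 4^4 + 4 = 260; 260−1 = 259
i=2: 259 = 4^4 + 3 (b=4); 4→5: 5^5 + 3 = 3128; 3128−1 = 3127

3128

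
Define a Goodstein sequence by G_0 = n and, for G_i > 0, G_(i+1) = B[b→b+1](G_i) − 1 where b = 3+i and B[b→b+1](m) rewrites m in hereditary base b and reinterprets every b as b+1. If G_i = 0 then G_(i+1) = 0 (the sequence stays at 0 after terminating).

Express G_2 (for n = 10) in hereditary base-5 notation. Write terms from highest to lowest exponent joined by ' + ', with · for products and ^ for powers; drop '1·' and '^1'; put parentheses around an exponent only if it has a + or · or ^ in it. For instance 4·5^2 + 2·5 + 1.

4·5 + 4

10 —HB3→ 3^2 + 1 —bump→ 4^2 + 1 = 17 —(−1)→ 16
16 —HB4→ 4^2 —bump→ 5^2 = 25 —(−1)→ 24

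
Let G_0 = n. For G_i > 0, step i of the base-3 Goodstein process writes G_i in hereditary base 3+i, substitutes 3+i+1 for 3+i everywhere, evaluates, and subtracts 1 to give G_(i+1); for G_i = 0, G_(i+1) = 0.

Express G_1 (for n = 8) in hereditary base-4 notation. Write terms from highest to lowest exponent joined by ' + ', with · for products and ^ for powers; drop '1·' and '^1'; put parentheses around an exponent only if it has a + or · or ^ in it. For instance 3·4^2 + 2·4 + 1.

step 0: 8 = 2·3 + 2; sub 4 for 3: 2·4 + 2; = 10; G_1 = 10−1 = 9
step 1: 9 = 2·4 + 1; sub 5 for 4: 2·5 + 1; = 11; G_2 = 11−1 = 10

2·4 + 1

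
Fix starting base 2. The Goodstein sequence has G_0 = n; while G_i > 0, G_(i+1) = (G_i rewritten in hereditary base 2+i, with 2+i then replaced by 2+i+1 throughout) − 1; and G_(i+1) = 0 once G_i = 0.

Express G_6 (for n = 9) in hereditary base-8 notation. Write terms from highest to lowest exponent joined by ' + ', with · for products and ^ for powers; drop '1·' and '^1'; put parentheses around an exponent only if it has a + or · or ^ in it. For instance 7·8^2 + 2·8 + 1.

(0) 9|_2 = 2^(2 + 1) + 1 ↦ 3^(3 + 1) + 1|_3 = 82 ⇒ 81
(1) 81|_3 = 3^(3 + 1) ↦ 4^(4 + 1)|_4 = 1024 ⇒ 1023
(2) 1023|_4 = 3·4^4 + 3·4^3 + 3·4^2 + 3·4 + 3 ↦ 3·5^5 + 3·5^3 + 3·5^2 + 3·5 + 3|_5 = 9843 ⇒ 9842
(3) 9842|_5 = 3·5^5 + 3·5^3 + 3·5^2 + 3·5 + 2 ↦ 3·6^6 + 3·6^3 + 3·6^2 + 3·6 + 2|_6 = 140744 ⇒ 140743
(4) 140743|_6 = 3·6^6 + 3·6^3 + 3·6^2 + 3·6 + 1 ↦ 3·7^7 + 3·7^3 + 3·7^2 + 3·7 + 1|_7 = 2471827 ⇒ 2471826
(5) 2471826|_7 = 3·7^7 + 3·7^3 + 3·7^2 + 3·7 ↦ 3·8^8 + 3·8^3 + 3·8^2 + 3·8|_8 = 50333400 ⇒ 50333399
(6) 50333399|_8 = 3·8^8 + 3·8^3 + 3·8^2 + 2·8 + 7 ↦ 3·9^9 + 3·9^3 + 3·9^2 + 2·9 + 7|_9 = 1162263922 ⇒ 1162263921

3·8^8 + 3·8^3 + 3·8^2 + 2·8 + 7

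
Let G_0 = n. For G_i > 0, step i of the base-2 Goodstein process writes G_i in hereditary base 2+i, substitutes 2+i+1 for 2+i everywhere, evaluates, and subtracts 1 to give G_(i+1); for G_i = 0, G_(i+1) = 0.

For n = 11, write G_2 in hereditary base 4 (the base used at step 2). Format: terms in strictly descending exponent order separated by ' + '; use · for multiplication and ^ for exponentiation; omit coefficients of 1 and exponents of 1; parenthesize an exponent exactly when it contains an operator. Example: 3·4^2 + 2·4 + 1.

4^(4 + 1) + 3

base 2: 11 = 2^(2 + 1) + 2 + 1; at 3: 3^(3 + 1) + 3 + 1 = 85; next = 84
base 3: 84 = 3^(3 + 1) + 3; at 4: 4^(4 + 1) + 4 = 1028; next = 1027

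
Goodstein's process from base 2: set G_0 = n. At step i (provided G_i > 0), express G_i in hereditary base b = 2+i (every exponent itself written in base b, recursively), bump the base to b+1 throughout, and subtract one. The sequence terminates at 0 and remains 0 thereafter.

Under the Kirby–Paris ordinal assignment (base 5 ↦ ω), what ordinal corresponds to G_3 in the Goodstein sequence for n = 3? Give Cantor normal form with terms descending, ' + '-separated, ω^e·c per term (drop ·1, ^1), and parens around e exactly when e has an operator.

G_0 = 3. HB_2(3) = 2 + 1. Bump = 4. G_1 = 3.
G_1 = 3. HB_3(3) = 3. Bump = 4. G_2 = 3.
G_2 = 3. HB_4(3) = 3. Bump = 3. G_3 = 2.
G_3 = 2. HB_5(2) = 2. Bump = 2. G_4 = 1.

2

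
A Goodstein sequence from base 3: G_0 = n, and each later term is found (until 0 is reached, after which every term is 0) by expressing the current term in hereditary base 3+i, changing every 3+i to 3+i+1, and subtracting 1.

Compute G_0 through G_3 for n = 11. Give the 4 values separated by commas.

11, 17, 25, 35

G_0 = 11. HB_3(11) = 3^2 + 2. Bump = 18. G_1 = 17.
G_1 = 17. HB_4(17) = 4^2 + 1. Bump = 26. G_2 = 25.
G_2 = 25. HB_5(25) = 5^2. Bump = 36. G_3 = 35.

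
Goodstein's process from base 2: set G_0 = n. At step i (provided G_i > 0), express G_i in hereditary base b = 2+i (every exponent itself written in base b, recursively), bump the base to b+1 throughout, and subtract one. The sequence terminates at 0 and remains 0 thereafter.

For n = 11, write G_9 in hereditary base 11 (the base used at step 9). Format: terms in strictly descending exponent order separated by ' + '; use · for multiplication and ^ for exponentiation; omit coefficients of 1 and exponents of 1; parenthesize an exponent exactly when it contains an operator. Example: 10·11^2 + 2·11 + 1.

7·11^11 + 7·11^7 + 7·11^6 + 7·11^5 + 7·11^4 + 7·11^3 + 7·11^2 + 7·11 + 4

11 —HB2→ 2^(2 + 1) + 2 + 1 —bump→ 3^(3 + 1) + 3 + 1 = 85 —(−1)→ 84
84 —HB3→ 3^(3 + 1) + 3 —bump→ 4^(4 + 1) + 4 = 1028 —(−1)→ 1027
1027 —HB4→ 4^(4 + 1) + 3 —bump→ 5^(5 + 1) + 3 = 15628 —(−1)→ 15627
15627 —HB5→ 5^(5 + 1) + 2 —bump→ 6^(6 + 1) + 2 = 279938 —(−1)→ 279937
279937 —HB6→ 6^(6 + 1) + 1 —bump→ 7^(7 + 1) + 1 = 5764802 —(−1)→ 5764801
5764801 —HB7→ 7^(7 + 1) —bump→ 8^(8 + 1) = 134217728 —(−1)→ 134217727
134217727 —HB8→ 7·8^8 + 7·8^7 + 7·8^6 + 7·8^5 + 7·8^4 + 7·8^3 + 7·8^2 + 7·8 + 7 —bump→ 7·9^9 + 7·9^7 + 7·9^6 + 7·9^5 + 7·9^4 + 7·9^3 + 7·9^2 + 7·9 + 7 = 2749609303 —(−1)→ 2749609302
2749609302 —HB9→ 7·9^9 + 7·9^7 + 7·9^6 + 7·9^5 + 7·9^4 + 7·9^3 + 7·9^2 + 7·9 + 6 —bump→ 7·10^10 + 7·10^7 + 7·10^6 + 7·10^5 + 7·10^4 + 7·10^3 + 7·10^2 + 7·10 + 6 = 70077777776 —(−1)→ 70077777775
70077777775 —HB10→ 7·10^10 + 7·10^7 + 7·10^6 + 7·10^5 + 7·10^4 + 7·10^3 + 7·10^2 + 7·10 + 5 —bump→ 7·11^11 + 7·11^7 + 7·11^6 + 7·11^5 + 7·11^4 + 7·11^3 + 7·11^2 + 7·11 + 5 = 1997331745491 —(−1)→ 1997331745490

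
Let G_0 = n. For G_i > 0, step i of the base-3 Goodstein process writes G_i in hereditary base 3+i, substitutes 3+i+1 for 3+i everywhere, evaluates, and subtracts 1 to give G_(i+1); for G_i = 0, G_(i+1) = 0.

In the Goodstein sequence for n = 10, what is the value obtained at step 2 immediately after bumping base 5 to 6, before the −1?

[0] 10 ≡ 3^2 + 1 (base 3). Lift 4: 17. −1: 16.
[1] 16 ≡ 4^2 (base 4). Lift 5: 25. −1: 24.
[2] 24 ≡ 4·5 + 4 (base 5). Lift 6: 28. −1: 27.

28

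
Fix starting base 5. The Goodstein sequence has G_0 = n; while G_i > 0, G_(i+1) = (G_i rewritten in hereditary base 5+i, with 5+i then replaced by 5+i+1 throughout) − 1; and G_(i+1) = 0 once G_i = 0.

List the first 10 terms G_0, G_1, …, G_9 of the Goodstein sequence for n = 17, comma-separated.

17, 19, 21, 23, 24, 25, 26, 27, 28, 29

[0] 17 ≡ 3·5 + 2 (base 5). Lift 6: 20. −1: 19.
[1] 19 ≡ 3·6 + 1 (base 6). Lift 7: 22. −1: 21.
[2] 21 ≡ 3·7 (base 7). Lift 8: 24. −1: 23.
[3] 23 ≡ 2·8 + 7 (base 8). Lift 9: 25. −1: 24.
[4] 24 ≡ 2·9 + 6 (base 9). Lift 10: 26. −1: 25.
[5] 25 ≡ 2·10 + 5 (base 10). Lift 11: 27. −1: 26.
[6] 26 ≡ 2·11 + 4 (base 11). Lift 12: 28. −1: 27.
[7] 27 ≡ 2·12 + 3 (base 12). Lift 13: 29. −1: 28.
[8] 28 ≡ 2·13 + 2 (base 13). Lift 14: 30. −1: 29.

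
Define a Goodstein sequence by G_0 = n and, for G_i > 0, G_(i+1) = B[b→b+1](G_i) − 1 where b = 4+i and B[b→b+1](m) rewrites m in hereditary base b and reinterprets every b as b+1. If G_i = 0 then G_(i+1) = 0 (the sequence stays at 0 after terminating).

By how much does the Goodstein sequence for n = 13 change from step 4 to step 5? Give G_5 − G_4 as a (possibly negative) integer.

1

G_0=13  [base 4] 3·4 + 1  →[4↦5]→  3·5 + 1 = 16  −1 ⇒ G_1=15
G_1=15  [base 5] 3·5  →[5↦6]→  3·6 = 18  −1 ⇒ G_2=17
G_2=17  [base 6] 2·6 + 5  →[6↦7]→  2·7 + 5 = 19  −1 ⇒ G_3=18
G_3=18  [base 7] 2·7 + 4  →[7↦8]→  2·8 + 4 = 20  −1 ⇒ G_4=19
G_4=19  [base 8] 2·8 + 3  →[8↦9]→  2·9 + 3 = 21  −1 ⇒ G_5=20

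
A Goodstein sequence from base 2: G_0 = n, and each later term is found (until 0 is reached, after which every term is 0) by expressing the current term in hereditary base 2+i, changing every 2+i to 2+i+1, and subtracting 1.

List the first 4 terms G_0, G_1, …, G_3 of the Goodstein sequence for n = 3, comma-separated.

3, 3, 3, 2

3 —HB2→ 2 + 1 —bump→ 3 + 1 = 4 —(−1)→ 3
3 —HB3→ 3 —bump→ 4 = 4 —(−1)→ 3
3 —HB4→ 3 —bump→ 3 = 3 —(−1)→ 2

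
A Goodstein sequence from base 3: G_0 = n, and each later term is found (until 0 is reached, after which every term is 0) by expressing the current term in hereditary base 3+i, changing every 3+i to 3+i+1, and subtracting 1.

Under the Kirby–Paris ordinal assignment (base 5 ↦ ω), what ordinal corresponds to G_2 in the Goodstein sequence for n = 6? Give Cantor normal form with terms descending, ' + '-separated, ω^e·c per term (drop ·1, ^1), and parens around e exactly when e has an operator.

G_0=6  [base 3] 2·3  →[3↦4]→  2·4 = 8  −1 ⇒ G_1=7
G_1=7  [base 4] 4 + 3  →[4↦5]→  5 + 3 = 8  −1 ⇒ G_2=7
G_2=7  [base 5] 5 + 2  →[5↦6]→  6 + 2 = 8  −1 ⇒ G_3=7

ω + 2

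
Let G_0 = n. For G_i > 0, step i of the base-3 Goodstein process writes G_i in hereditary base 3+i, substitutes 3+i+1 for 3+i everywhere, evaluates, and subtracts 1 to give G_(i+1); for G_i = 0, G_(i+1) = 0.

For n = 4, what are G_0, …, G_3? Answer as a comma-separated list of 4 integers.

4, 4, 4, 3

[0] 4 ≡ 3 + 1 (base 3). Lift 4: 5. −1: 4.
[1] 4 ≡ 4 (base 4). Lift 5: 5. −1: 4.
[2] 4 ≡ 4 (base 5). Lift 6: 4. −1: 3.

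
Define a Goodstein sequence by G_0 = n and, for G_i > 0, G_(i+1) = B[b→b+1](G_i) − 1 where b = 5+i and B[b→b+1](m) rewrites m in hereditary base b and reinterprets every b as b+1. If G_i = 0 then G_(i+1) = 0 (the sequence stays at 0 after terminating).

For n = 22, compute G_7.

G_0 = 22. HB_5(22) = 4·5 + 2. Bump = 26. G_1 = 25.
G_1 = 25. HB_6(25) = 4·6 + 1. Bump = 29. G_2 = 28.
G_2 = 28. HB_7(28) = 4·7. Bump = 32. G_3 = 31.
G_3 = 31. HB_8(31) = 3·8 + 7. Bump = 34. G_4 = 33.
G_4 = 33. HB_9(33) = 3·9 + 6. Bump = 36. G_5 = 35.
G_5 = 35. HB_10(35) = 3·10 + 5. Bump = 38. G_6 = 37.
G_6 = 37. HB_11(37) = 3·11 + 4. Bump = 40. G_7 = 39.

39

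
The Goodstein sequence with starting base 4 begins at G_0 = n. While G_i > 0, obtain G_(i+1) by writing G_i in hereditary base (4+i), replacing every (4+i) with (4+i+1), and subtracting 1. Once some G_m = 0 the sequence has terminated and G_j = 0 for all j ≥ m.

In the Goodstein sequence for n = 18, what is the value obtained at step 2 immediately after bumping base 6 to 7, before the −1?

G_0 = 18. HB_4(18) = 4^2 + 2. Bump = 27. G_1 = 26.
G_1 = 26. HB_5(26) = 5^2 + 1. Bump = 37. G_2 = 36.

49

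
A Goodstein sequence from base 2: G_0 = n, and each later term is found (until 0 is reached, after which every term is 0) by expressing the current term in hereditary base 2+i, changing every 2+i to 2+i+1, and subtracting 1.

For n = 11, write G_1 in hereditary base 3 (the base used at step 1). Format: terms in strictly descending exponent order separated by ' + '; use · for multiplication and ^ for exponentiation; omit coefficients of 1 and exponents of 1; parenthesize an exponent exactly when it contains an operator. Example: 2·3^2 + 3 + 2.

(0) 11|_2 = 2^(2 + 1) + 2 + 1 ↦ 3^(3 + 1) + 3 + 1|_3 = 85 ⇒ 84
(1) 84|_3 = 3^(3 + 1) + 3 ↦ 4^(4 + 1) + 4|_4 = 1028 ⇒ 1027

3^(3 + 1) + 3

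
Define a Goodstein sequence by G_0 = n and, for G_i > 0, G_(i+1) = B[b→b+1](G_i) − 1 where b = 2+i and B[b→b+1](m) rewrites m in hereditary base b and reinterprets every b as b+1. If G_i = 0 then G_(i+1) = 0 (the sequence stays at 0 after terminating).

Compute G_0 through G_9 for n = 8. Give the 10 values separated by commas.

8, 80, 553, 6310, 93395, 1647195, 33554571, 774841151, 20000000211, 570623341475

i=0: 8 = 2^(2 + 1) (b=2); 2→3: 3^(3 + 1) = 81; 81−1 = 80
i=1: 80 = 2·3^3 + 2·3^2 + 2·3 + 2 (b=3); 3→4: 2·4^4 + 2·4^2 + 2·4 + 2 = 554; 554−1 = 553
i=2: 553 = 2·4^4 + 2·4^2 + 2·4 + 1 (b=4); 4→5: 2·5^5 + 2·5^2 + 2·5 + 1 = 6311; 6311−1 = 6310
i=3: 6310 = 2·5^5 + 2·5^2 + 2·5 (b=5); 5→6: 2·6^6 + 2·6^2 + 2·6 = 93396; 93396−1 = 93395
i=4: 93395 = 2·6^6 + 2·6^2 + 6 + 5 (b=6); 6→7: 2·7^7 + 2·7^2 + 7 + 5 = 1647196; 1647196−1 = 1647195
i=5: 1647195 = 2·7^7 + 2·7^2 + 7 + 4 (b=7); 7→8: 2·8^8 + 2·8^2 + 8 + 4 = 33554572; 33554572−1 = 33554571
i=6: 33554571 = 2·8^8 + 2·8^2 + 8 + 3 (b=8); 8→9: 2·9^9 + 2·9^2 + 9 + 3 = 774841152; 774841152−1 = 774841151
i=7: 774841151 = 2·9^9 + 2·9^2 + 9 + 2 (b=9); 9→10: 2·10^10 + 2·10^2 + 10 + 2 = 20000000212; 20000000212−1 = 20000000211
i=8: 20000000211 = 2·10^10 + 2·10^2 + 10 + 1 (b=10); 10→11: 2·11^11 + 2·11^2 + 11 + 1 = 570623341476; 570623341476−1 = 570623341475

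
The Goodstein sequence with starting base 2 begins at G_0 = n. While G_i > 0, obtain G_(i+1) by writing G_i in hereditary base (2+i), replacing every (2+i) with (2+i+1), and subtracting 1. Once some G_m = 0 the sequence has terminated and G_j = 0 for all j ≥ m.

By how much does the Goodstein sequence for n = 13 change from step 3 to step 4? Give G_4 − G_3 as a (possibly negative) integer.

step 0: 13 = 2^(2 + 1) + 2^2 + 1; sub 3 for 2: 3^(3 + 1) + 3^3 + 1; = 109; G_1 = 109−1 = 108
step 1: 108 = 3^(3 + 1) + 3^3; sub 4 for 3: 4^(4 + 1) + 4^4; = 1280; G_2 = 1280−1 = 1279
step 2: 1279 = 4^(4 + 1) + 3·4^3 + 3·4^2 + 3·4 + 3; sub 5 for 4: 5^(5 + 1) + 3·5^3 + 3·5^2 + 3·5 + 3; = 16093; G_3 = 16093−1 = 16092
step 3: 16092 = 5^(5 + 1) + 3·5^3 + 3·5^2 + 3·5 + 2; sub 6 for 5: 6^(6 + 1) + 3·6^3 + 3·6^2 + 3·6 + 2; = 280712; G_4 = 280712−1 = 280711

264619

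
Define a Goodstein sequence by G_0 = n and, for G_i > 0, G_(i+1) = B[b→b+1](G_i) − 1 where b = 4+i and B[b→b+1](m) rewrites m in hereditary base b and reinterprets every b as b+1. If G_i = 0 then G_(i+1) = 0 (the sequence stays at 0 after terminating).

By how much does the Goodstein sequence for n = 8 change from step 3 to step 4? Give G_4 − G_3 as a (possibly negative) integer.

0

step 0: 8 = 2·4; sub 5 for 4: 2·5; = 10; G_1 = 10−1 = 9
step 1: 9 = 5 + 4; sub 6 for 5: 6 + 4; = 10; G_2 = 10−1 = 9
step 2: 9 = 6 + 3; sub 7 for 6: 7 + 3; = 10; G_3 = 10−1 = 9
step 3: 9 = 7 + 2; sub 8 for 7: 8 + 2; = 10; G_4 = 10−1 = 9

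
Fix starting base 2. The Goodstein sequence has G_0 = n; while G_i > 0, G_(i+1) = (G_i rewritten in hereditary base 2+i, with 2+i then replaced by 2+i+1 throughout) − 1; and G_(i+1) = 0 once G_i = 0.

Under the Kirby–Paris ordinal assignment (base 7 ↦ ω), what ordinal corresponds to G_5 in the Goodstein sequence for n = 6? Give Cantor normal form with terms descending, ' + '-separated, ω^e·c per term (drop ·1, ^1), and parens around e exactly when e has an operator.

base 2: 6 = 2^2 + 2; at 3: 3^3 + 3 = 30; next = 29
base 3: 29 = 3^3 + 2; at 4: 4^4 + 2 = 258; next = 257
base 4: 257 = 4^4 + 1; at 5: 5^5 + 1 = 3126; next = 3125
base 5: 3125 = 5^5; at 6: 6^6 = 46656; next = 46655
base 6: 46655 = 5·6^5 + 5·6^4 + 5·6^3 + 5·6^2 + 5·6 + 5; at 7: 5·7^5 + 5·7^4 + 5·7^3 + 5·7^2 + 5·7 + 5 = 98040; next = 98039
base 7: 98039 = 5·7^5 + 5·7^4 + 5·7^3 + 5·7^2 + 5·7 + 4; at 8: 5·8^5 + 5·8^4 + 5·8^3 + 5·8^2 + 5·8 + 4 = 187244; next = 187243

ω^5·5 + ω^4·5 + ω^3·5 + ω^2·5 + ω·5 + 4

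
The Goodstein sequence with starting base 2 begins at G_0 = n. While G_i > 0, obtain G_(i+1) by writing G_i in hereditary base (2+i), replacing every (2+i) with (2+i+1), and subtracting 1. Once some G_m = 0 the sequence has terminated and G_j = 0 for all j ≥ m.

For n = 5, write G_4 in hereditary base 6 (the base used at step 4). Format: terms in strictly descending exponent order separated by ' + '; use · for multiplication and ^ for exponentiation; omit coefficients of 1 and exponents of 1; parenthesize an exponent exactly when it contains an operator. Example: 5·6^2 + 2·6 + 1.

3·6^3 + 3·6^2 + 3·6 + 1

base 2: 5 = 2^2 + 1; at 3: 3^3 + 1 = 28; next = 27
base 3: 27 = 3^3; at 4: 4^4 = 256; next = 255
base 4: 255 = 3·4^3 + 3·4^2 + 3·4 + 3; at 5: 3·5^3 + 3·5^2 + 3·5 + 3 = 468; next = 467
base 5: 467 = 3·5^3 + 3·5^2 + 3·5 + 2; at 6: 3·6^3 + 3·6^2 + 3·6 + 2 = 776; next = 775
base 6: 775 = 3·6^3 + 3·6^2 + 3·6 + 1; at 7: 3·7^3 + 3·7^2 + 3·7 + 1 = 1198; next = 1197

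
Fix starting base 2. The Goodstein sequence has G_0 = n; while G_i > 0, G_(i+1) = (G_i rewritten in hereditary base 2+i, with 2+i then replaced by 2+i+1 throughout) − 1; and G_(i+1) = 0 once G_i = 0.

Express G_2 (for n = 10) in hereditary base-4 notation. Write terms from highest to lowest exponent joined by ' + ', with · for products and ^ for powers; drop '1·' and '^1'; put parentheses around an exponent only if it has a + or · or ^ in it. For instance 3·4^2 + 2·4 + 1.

(0) 10|_2 = 2^(2 + 1) + 2 ↦ 3^(3 + 1) + 3|_3 = 84 ⇒ 83
(1) 83|_3 = 3^(3 + 1) + 2 ↦ 4^(4 + 1) + 2|_4 = 1026 ⇒ 1025

4^(4 + 1) + 1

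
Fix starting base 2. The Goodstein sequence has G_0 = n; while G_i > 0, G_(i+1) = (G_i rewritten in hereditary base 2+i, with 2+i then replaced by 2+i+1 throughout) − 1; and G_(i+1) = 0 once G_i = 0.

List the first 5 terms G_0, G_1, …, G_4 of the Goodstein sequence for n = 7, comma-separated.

7, 30, 259, 3127, 46657

G_0=7  [base 2] 2^2 + 2 + 1  →[2↦3]→  3^3 + 3 + 1 = 31  −1 ⇒ G_1=30
G_1=30  [base 3] 3^3 + 3  →[3↦4]→  4^4 + 4 = 260  −1 ⇒ G_2=259
G_2=259  [base 4] 4^4 + 3  →[4↦5]→  5^5 + 3 = 3128  −1 ⇒ G_3=3127
G_3=3127  [base 5] 5^5 + 2  →[5↦6]→  6^6 + 2 = 46658  −1 ⇒ G_4=46657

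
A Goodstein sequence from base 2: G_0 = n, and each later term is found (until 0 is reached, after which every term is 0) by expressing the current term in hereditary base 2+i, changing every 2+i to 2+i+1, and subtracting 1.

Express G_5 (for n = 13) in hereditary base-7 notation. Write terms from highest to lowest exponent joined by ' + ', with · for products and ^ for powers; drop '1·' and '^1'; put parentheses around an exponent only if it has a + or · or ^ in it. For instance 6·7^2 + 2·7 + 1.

7^(7 + 1) + 3·7^3 + 3·7^2 + 3·7

step 0: 13 = 2^(2 + 1) + 2^2 + 1; sub 3 for 2: 3^(3 + 1) + 3^3 + 1; = 109; G_1 = 109−1 = 108
step 1: 108 = 3^(3 + 1) + 3^3; sub 4 for 3: 4^(4 + 1) + 4^4; = 1280; G_2 = 1280−1 = 1279
step 2: 1279 = 4^(4 + 1) + 3·4^3 + 3·4^2 + 3·4 + 3; sub 5 for 4: 5^(5 + 1) + 3·5^3 + 3·5^2 + 3·5 + 3; = 16093; G_3 = 16093−1 = 16092
step 3: 16092 = 5^(5 + 1) + 3·5^3 + 3·5^2 + 3·5 + 2; sub 6 for 5: 6^(6 + 1) + 3·6^3 + 3·6^2 + 3·6 + 2; = 280712; G_4 = 280712−1 = 280711
step 4: 280711 = 6^(6 + 1) + 3·6^3 + 3·6^2 + 3·6 + 1; sub 7 for 6: 7^(7 + 1) + 3·7^3 + 3·7^2 + 3·7 + 1; = 5765999; G_5 = 5765999−1 = 5765998
step 5: 5765998 = 7^(7 + 1) + 3·7^3 + 3·7^2 + 3·7; sub 8 for 7: 8^(8 + 1) + 3·8^3 + 3·8^2 + 3·8; = 134219480; G_6 = 134219480−1 = 134219479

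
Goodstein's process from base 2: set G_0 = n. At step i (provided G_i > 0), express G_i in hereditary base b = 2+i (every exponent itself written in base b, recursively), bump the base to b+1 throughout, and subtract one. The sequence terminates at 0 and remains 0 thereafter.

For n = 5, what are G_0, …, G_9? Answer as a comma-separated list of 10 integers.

5, 27, 255, 467, 775, 1197, 1751, 2454, 3325, 4382

G_0 = 5. HB_2(5) = 2^2 + 1. Bump = 28. G_1 = 27.
G_1 = 27. HB_3(27) = 3^3. Bump = 256. G_2 = 255.
G_2 = 255. HB_4(255) = 3·4^3 + 3·4^2 + 3·4 + 3. Bump = 468. G_3 = 467.
G_3 = 467. HB_5(467) = 3·5^3 + 3·5^2 + 3·5 + 2. Bump = 776. G_4 = 775.
G_4 = 775. HB_6(775) = 3·6^3 + 3·6^2 + 3·6 + 1. Bump = 1198. G_5 = 1197.
G_5 = 1197. HB_7(1197) = 3·7^3 + 3·7^2 + 3·7. Bump = 1752. G_6 = 1751.
G_6 = 1751. HB_8(1751) = 3·8^3 + 3·8^2 + 2·8 + 7. Bump = 2455. G_7 = 2454.
G_7 = 2454. HB_9(2454) = 3·9^3 + 3·9^2 + 2·9 + 6. Bump = 3326. G_8 = 3325.
G_8 = 3325. HB_10(3325) = 3·10^3 + 3·10^2 + 2·10 + 5. Bump = 4383. G_9 = 4382.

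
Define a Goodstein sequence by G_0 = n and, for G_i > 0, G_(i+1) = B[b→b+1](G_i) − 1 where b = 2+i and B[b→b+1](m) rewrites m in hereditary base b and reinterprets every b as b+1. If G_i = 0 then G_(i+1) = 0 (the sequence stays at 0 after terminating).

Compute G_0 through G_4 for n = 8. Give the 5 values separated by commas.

8, 80, 553, 6310, 93395

(0) 8|_2 = 2^(2 + 1) ↦ 3^(3 + 1)|_3 = 81 ⇒ 80
(1) 80|_3 = 2·3^3 + 2·3^2 + 2·3 + 2 ↦ 2·4^4 + 2·4^2 + 2·4 + 2|_4 = 554 ⇒ 553
(2) 553|_4 = 2·4^4 + 2·4^2 + 2·4 + 1 ↦ 2·5^5 + 2·5^2 + 2·5 + 1|_5 = 6311 ⇒ 6310
(3) 6310|_5 = 2·5^5 + 2·5^2 + 2·5 ↦ 2·6^6 + 2·6^2 + 2·6|_6 = 93396 ⇒ 93395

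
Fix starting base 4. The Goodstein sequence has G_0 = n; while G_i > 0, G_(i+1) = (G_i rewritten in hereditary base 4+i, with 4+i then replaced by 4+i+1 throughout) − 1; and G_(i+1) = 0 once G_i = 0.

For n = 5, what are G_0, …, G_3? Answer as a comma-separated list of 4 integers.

5, 5, 5, 4

G_0=5  [base 4] 4 + 1  →[4↦5]→  5 + 1 = 6  −1 ⇒ G_1=5
G_1=5  [base 5] 5  →[5↦6]→  6 = 6  −1 ⇒ G_2=5
G_2=5  [base 6] 5  →[6↦7]→  5 = 5  −1 ⇒ G_3=4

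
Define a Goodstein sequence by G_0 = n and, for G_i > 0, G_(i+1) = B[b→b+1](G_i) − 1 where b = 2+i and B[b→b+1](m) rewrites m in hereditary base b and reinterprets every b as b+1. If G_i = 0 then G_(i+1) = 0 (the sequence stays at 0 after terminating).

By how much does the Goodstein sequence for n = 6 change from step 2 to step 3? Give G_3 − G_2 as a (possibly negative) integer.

2868

[0] 6 ≡ 2^2 + 2 (base 2). Lift 3: 30. −1: 29.
[1] 29 ≡ 3^3 + 2 (base 3). Lift 4: 258. −1: 257.
[2] 257 ≡ 4^4 + 1 (base 4). Lift 5: 3126. −1: 3125.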